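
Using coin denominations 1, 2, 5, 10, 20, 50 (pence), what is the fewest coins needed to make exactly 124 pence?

5

124 − 2×50→24 − 1×20→4 − 2×2→0
Total coins = 2 + 1 + 2 = 5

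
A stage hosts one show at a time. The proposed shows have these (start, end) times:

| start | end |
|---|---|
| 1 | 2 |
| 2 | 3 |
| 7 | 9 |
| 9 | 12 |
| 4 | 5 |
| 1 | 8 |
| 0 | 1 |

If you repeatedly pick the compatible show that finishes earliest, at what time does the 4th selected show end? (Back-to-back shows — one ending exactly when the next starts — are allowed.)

Sort by end time and greedily take each interval whose start is ≥ the last chosen end.
By end time: (0,1), (1,2), (2,3), (4,5), (1,8), (7,9), (9,12).
Pick (0,1); next start ≥ 1 → (1,2); next start ≥ 2 → (2,3); next start ≥ 3 → (4,5); next start ≥ 5 → (7,9); next start ≥ 9 → (9,12).
Selected: (0,1) (1,2) (2,3) (4,5) (7,9) (9,12)

5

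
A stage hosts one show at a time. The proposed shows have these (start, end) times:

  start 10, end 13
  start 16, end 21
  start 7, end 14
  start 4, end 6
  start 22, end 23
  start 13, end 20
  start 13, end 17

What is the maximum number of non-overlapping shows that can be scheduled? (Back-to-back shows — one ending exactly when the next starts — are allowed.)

4

Sort by end time and greedily take each interval whose start is ≥ the last chosen end.
By end time: (4,6), (10,13), (7,14), (13,17), (13,20), (16,21), (22,23).
Pick (4,6); next start ≥ 6 → (10,13); next start ≥ 13 → (13,17); next start ≥ 17 → (22,23).
Selected 4 shows.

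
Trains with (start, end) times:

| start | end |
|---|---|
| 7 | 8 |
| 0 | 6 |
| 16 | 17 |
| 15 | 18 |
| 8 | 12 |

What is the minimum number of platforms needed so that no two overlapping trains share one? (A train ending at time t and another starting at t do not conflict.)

2

starts: [0, 7, 8, 15, 16]
ends:   [6, 8, 12, 17, 18]
s0→1 e6→0 s7→1 e8→0 s8→1 e12→0 s15→1 s16→2  — peak 2.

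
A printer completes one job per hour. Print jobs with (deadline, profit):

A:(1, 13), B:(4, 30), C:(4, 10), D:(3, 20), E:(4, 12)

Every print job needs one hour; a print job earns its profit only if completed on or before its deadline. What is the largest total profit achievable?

75

Sort by profit descending; place each in the latest free slot ≤ its deadline.
By profit: B(d4,30), D(d3,20), A(d1,13), E(d4,12), C(d4,10)
B→slot 4; D→slot 3; A→slot 1; E→slot 2; C skipped.
Profit = 13 + 12 + 20 + 30 = 75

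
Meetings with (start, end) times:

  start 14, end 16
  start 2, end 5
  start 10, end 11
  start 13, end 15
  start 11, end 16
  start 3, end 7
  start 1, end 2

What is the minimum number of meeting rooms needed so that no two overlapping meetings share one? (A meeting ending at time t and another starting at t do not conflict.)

The answer is the maximum number of intervals overlapping at any instant.
Events (time:±→running): 1:+→1 2:-→0 2:+→1 3:+→2 5:-→1 7:-→0 10:+→1 11:-→0 11:+→1 13:+→2 14:+→3 … peak 3.

3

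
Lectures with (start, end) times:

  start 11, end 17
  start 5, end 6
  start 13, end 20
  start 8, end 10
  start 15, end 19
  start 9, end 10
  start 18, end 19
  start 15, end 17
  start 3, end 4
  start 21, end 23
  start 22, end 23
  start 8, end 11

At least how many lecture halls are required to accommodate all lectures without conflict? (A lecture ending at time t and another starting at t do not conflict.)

starts: [3, 5, 8, 8, 9, 11, 13, 15, 15, 18, 21, 22]
ends:   [4, 6, 10, 10, 11, 17, 17, 19, 19, 20, 23, 23]
s3→1 e4→0 s5→1 e6→0 s8→1 s8→2 s9→3 e10→2 e10→1 e11→0 s11→1 s13→2 s15→3 s15→4  — peak 4.

4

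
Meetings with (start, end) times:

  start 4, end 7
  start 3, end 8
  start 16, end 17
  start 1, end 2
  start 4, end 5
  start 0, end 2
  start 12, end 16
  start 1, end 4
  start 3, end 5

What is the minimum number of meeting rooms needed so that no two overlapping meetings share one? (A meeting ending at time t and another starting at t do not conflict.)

4

The answer is the maximum number of intervals overlapping at any instant.
starts: [0, 1, 1, 3, 3, 4, 4, 12, 16]
ends:   [2, 2, 4, 5, 5, 7, 8, 16, 17]
s0→1 s1→2 s1→3 e2→2 e2→1 s3→2 s3→3 e4→2 s4→3 s4→4  — peak 4.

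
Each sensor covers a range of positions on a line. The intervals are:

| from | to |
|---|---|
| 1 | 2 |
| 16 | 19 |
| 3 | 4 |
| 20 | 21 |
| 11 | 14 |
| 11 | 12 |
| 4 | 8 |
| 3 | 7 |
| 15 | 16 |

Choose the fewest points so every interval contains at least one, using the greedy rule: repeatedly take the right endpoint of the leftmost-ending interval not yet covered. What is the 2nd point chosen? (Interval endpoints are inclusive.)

Process intervals by earliest right end; each time one isn't hit yet, stab at its right endpoint.
By right end: [1,2]  [3,4]  [3,7]  [4,8]  [11,12]  [11,14]  [15,16]  [16,19]  [20,21]
[1,2] uncovered → point at 2; [3,4] uncovered → point at 4; [11,12] uncovered → point at 12; [15,16] uncovered → point at 16; [20,21] uncovered → point at 21.
Points: 2, 4, 12, 16, 21 (5 total).

4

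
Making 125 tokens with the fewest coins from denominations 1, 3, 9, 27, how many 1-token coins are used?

125 − 4×27→17 − 1×9→8 − 2×3→2 − 2×1→0
Count of 1: 2

2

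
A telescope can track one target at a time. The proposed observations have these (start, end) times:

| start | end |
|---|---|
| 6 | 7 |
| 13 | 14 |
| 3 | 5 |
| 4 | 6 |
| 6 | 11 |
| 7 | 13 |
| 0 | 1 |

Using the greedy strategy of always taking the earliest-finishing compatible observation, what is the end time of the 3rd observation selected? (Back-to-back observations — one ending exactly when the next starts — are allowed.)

7

Sort by end time and greedily take each interval whose start is ≥ the last chosen end.
By end time: (0,1), (3,5), (4,6), (6,7), (6,11), (7,13), (13,14).
Pick (0,1); next start ≥ 1 → (3,5); next start ≥ 5 → (6,7); next start ≥ 7 → (7,13); next start ≥ 13 → (13,14).
Selected: (0,1) (3,5) (6,7) (7,13) (13,14)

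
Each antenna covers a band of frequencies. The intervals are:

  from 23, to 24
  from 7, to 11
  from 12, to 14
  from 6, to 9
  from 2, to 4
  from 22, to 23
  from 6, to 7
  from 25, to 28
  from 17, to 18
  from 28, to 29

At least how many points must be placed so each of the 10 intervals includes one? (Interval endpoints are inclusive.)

6

Sort by right endpoint; whenever an interval is uncovered, place a point at its right end.
Sorted: [2,4] [6,7] [6,9] [7,11] [12,14] [17,18] [22,23] [23,24] [25,28] [28,29]
{[2,4]} hit by 4; {[6,7],[6,9],[7,11]} hit by 7; {[12,14]} hit by 14; {[17,18]} hit by 18; {[22,23],[23,24]} hit by 23; {[25,28],[28,29]} hit by 28.
Points: 4, 7, 14, 18, 23, 28 (6 total).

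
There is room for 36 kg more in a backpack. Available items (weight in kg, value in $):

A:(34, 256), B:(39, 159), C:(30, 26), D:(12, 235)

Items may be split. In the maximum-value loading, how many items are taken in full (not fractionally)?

Sort by value per unit weight and fill in that order.
Order: D (235/12=19.58) > A (256/34=7.53) > B (159/39=4.08) > C (26/30=0.87)
Fill: take D (12 @ 235) → take 24/34 of A → 180.71; 36/36 used.
1 item(s) taken whole; one partial (take 24/34 of A).

1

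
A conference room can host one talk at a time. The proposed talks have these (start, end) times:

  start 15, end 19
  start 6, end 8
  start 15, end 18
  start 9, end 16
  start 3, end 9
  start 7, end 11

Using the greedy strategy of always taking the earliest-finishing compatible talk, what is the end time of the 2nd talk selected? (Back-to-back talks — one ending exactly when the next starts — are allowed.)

16

Sorted by end: (6,8)  (3,9)  (7,11)  (9,16)  (15,18)  (15,19)
take (6,8); skip (7,11); take (9,16).
Selected: (6,8) (9,16)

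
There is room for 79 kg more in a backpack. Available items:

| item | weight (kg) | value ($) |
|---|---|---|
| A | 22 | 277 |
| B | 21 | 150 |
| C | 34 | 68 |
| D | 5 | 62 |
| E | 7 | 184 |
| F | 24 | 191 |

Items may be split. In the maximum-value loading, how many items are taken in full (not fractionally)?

Ratios (sorted): E 26.29, A 12.59, D 12.40, F 7.96, B 7.14, C 2.00
take E (7 @ 184); take A (22 @ 277); take D (5 @ 62); take F (24 @ 191); take B (21 @ 150). Capacity used 79/79.
5 item(s) taken whole.

5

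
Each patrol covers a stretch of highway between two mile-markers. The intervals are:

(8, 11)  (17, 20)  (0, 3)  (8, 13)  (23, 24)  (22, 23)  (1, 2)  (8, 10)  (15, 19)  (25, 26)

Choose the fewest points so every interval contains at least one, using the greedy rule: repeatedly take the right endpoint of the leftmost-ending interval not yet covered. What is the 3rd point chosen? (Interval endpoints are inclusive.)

Process intervals by earliest right end; each time one isn't hit yet, stab at its right endpoint.
Sorted: [1,2] [0,3] [8,10] [8,11] [8,13] [15,19] [17,20] [22,23] [23,24] [25,26]
{[1,2],[0,3]} hit by 2; {[8,10],[8,11],[8,13]} hit by 10; {[15,19],[17,20]} hit by 19; {[22,23],[23,24]} hit by 23; {[25,26]} hit by 26.
Points: 2, 10, 19, 23, 26 (5 total).

19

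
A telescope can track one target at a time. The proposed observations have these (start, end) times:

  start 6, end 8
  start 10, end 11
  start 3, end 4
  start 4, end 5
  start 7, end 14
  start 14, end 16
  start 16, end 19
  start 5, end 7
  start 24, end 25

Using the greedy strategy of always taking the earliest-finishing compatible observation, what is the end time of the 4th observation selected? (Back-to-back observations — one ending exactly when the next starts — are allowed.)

11

Greedy by earliest finish: after sorting by end time, pick each interval compatible with the last pick.
By end time: (3,4), (4,5), (5,7), (6,8), (10,11), (7,14), (14,16), (16,19), (24,25).
Pick (3,4); next start ≥ 4 → (4,5); next start ≥ 5 → (5,7); next start ≥ 7 → (10,11); next start ≥ 11 → (14,16); next start ≥ 16 → (16,19); next start ≥ 19 → (24,25).
Selected: (3,4) (4,5) (5,7) (10,11) (14,16) (16,19) (24,25)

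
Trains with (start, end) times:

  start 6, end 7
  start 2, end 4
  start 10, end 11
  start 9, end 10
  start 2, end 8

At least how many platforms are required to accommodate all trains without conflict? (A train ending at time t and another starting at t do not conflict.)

Count concurrent intervals with a sweep; the peak is the room count.
starts: [2, 2, 6, 9, 10]
ends:   [4, 7, 8, 10, 11]
s2→1 s2→2  — peak 2.

2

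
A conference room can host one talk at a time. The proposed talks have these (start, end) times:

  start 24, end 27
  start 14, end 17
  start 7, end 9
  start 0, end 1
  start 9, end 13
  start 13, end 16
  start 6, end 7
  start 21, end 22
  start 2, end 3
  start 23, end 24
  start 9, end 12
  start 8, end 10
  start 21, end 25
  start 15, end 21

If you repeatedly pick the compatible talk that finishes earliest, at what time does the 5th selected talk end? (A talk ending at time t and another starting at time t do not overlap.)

12

Sorted by end: (0,1)  (2,3)  (6,7)  (7,9)  (8,10)  (9,12)  (9,13)  (13,16)  (14,17)  (15,21)  (21,22)  (23,24)  (21,25)  (24,27)
take (0,1); take (2,3); take (6,7); take (7,9); take (9,12); take (13,16); take (21,22); take (23,24); take (24,27).
Selected: (0,1) (2,3) (6,7) (7,9) (9,12) (13,16) (21,22) (23,24) (24,27)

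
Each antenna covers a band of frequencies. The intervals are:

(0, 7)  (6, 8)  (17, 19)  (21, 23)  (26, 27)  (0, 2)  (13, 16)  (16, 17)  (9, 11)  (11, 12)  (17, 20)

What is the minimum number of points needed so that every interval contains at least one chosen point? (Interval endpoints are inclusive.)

7

Sort by right endpoint; whenever an interval is uncovered, place a point at its right end.
Sorted: [0,2] [0,7] [6,8] [9,11] [11,12] [13,16] [16,17] [17,19] [17,20] [21,23] [26,27]
{[0,2],[0,7]} hit by 2; {[6,8]} hit by 8; {[9,11],[11,12]} hit by 11; {[13,16],[16,17]} hit by 16; {[17,19],[17,20]} hit by 19; {[21,23]} hit by 23; {[26,27]} hit by 27.
Points: 2, 8, 11, 16, 19, 23, 27 (7 total).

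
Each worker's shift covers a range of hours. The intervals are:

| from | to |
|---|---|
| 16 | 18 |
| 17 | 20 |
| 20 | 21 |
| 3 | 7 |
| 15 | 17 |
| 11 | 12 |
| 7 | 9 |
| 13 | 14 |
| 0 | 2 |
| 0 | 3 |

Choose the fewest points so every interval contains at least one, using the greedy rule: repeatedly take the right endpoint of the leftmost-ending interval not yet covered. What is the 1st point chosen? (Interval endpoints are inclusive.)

Sorted: [0,2] [0,3] [3,7] [7,9] [11,12] [13,14] [15,17] [16,18] [17,20] [20,21]
{[0,2],[0,3]} hit by 2; {[3,7],[7,9]} hit by 7; {[11,12]} hit by 12; {[13,14]} hit by 14; {[15,17],[16,18],[17,20]} hit by 17; {[20,21]} hit by 21.
Points: 2, 7, 12, 14, 17, 21 (6 total).

2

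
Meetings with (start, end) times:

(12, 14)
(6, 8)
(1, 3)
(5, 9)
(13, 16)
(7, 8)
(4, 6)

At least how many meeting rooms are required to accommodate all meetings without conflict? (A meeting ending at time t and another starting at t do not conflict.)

starts: [1, 4, 5, 6, 7, 12, 13]
ends:   [3, 6, 8, 8, 9, 14, 16]
s1→1 e3→0 s4→1 s5→2 e6→1 s6→2 s7→3  — peak 3.

3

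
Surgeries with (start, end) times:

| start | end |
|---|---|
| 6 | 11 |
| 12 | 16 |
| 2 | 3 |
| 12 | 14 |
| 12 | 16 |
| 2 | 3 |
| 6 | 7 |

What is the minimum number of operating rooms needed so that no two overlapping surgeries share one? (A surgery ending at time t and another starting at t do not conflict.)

Events (time:±→running): 2:+→1 2:+→2 3:-→1 3:-→0 6:+→1 6:+→2 7:-→1 11:-→0 12:+→1 12:+→2 12:+→3 … peak 3.

3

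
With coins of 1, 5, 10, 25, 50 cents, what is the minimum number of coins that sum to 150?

3

Greedy: take as many of the largest coin as possible, then repeat with the remainder.
150 = 3×50
Total coins = 3 = 3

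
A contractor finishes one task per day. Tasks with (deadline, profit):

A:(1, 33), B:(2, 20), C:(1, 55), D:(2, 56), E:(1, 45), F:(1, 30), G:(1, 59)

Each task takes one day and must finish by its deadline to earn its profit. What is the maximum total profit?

115

Take jobs in profit order; each goes to the latest open slot no later than its deadline.
Profit order: G=59 D=56 C=55 E=45 A=33 F=30 B=20
Assign: G→slot 1, D→slot 2, C skipped, E skipped, A skipped, F skipped, B skipped.
Slots: [1:G] [2:D]
Profit = 59 + 56 = 115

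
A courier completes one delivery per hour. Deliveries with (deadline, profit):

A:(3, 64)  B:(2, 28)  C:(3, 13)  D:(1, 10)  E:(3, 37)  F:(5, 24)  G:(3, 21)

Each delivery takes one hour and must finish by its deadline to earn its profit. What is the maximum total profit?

153

Take jobs in profit order; each goes to the latest open slot no later than its deadline.
Profit order: A=64 E=37 B=28 F=24 G=21 C=13 D=10
Assign: A→slot 3, E→slot 2, B→slot 1, F→slot 5, G skipped, C skipped, D skipped.
Slots: [1:B] [2:E] [3:A] [5:F]
Profit = 28 + 37 + 64 + 24 = 153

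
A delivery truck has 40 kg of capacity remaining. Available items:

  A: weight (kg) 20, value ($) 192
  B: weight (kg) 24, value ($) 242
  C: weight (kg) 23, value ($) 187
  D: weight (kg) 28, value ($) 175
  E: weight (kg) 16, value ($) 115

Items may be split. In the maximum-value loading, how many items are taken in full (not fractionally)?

1

Ratios (sorted): B 10.08, A 9.60, C 8.13, E 7.19, D 6.25
take B (24 @ 242); take 16/20 of A → 153.60. Capacity used 40/40.
1 item(s) taken whole; one partial (take 16/20 of A).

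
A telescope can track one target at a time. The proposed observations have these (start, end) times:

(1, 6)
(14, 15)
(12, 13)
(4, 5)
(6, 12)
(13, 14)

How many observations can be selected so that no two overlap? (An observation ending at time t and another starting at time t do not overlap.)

5

By end time: (4,5), (1,6), (6,12), (12,13), (13,14), (14,15).
Pick (4,5); next start ≥ 5 → (6,12); next start ≥ 12 → (12,13); next start ≥ 13 → (13,14); next start ≥ 14 → (14,15).
Selected 5 observations.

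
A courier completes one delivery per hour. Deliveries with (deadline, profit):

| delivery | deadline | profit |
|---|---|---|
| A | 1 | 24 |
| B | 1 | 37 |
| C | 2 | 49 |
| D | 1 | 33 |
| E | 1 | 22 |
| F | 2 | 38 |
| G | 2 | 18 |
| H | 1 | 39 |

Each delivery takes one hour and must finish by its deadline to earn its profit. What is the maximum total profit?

88

Take jobs in profit order; each goes to the latest open slot no later than its deadline.
Profit order: C=49 H=39 F=38 B=37 D=33 A=24 E=22 G=18
Assign: C→slot 2, H→slot 1, F skipped, B skipped, D skipped, A skipped, E skipped, G skipped.
Slots: [1:H] [2:C]
Profit = 39 + 49 = 88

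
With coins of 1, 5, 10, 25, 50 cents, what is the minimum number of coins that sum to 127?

127 − 2×50→27 − 1×25→2 − 2×1→0
Total coins = 2 + 1 + 2 = 5

5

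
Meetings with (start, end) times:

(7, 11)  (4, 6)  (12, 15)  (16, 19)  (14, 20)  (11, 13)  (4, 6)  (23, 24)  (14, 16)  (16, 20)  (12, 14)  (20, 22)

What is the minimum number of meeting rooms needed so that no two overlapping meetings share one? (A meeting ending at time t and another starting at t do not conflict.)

3

Count concurrent intervals with a sweep; the peak is the room count.
Events (time:±→running): 4:+→1 4:+→2 6:-→1 6:-→0 7:+→1 11:-→0 11:+→1 12:+→2 12:+→3 … peak 3.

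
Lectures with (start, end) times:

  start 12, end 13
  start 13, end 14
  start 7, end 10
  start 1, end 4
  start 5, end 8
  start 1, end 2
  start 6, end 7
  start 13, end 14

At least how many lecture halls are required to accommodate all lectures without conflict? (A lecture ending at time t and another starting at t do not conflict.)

The answer is the maximum number of intervals overlapping at any instant.
starts: [1, 1, 5, 6, 7, 12, 13, 13]
ends:   [2, 4, 7, 8, 10, 13, 14, 14]
s1→1 s1→2  — peak 2.

2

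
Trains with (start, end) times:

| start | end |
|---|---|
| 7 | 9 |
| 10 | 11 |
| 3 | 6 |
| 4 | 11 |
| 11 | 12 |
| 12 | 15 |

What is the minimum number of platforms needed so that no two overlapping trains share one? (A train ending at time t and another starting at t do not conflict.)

The answer is the maximum number of intervals overlapping at any instant.
Events (time:±→running): 3:+→1 4:+→2 … peak 2.

2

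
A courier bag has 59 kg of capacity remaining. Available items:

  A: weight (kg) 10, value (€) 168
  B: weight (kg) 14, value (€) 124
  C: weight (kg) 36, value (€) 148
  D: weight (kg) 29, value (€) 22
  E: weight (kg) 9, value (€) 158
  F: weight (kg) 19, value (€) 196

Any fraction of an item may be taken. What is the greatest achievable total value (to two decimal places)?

674.78

Greedy by value/weight ratio, highest first.
Order: E (158/9=17.56) > A (168/10=16.80) > F (196/19=10.32) > B (124/14=8.86) > C (148/36=4.11) > D (22/29=0.76)
Fill: take E (9 @ 158) → take A (10 @ 168) → take F (19 @ 196) → take B (14 @ 124) → take 7/36 of C → 28.78; 59/59 used.
Total value = 674.78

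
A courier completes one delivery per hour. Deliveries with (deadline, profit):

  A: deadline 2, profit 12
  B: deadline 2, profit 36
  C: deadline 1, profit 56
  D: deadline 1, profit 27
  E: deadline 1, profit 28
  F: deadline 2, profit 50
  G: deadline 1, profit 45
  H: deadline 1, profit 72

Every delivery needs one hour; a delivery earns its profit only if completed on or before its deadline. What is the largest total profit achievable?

122

By profit: H(d1,72), C(d1,56), F(d2,50), G(d1,45), B(d2,36), E(d1,28), D(d1,27), A(d2,12)
H→slot 1; C skipped; F→slot 2; G skipped; B skipped; E skipped; D skipped; A skipped.
Profit = 72 + 50 = 122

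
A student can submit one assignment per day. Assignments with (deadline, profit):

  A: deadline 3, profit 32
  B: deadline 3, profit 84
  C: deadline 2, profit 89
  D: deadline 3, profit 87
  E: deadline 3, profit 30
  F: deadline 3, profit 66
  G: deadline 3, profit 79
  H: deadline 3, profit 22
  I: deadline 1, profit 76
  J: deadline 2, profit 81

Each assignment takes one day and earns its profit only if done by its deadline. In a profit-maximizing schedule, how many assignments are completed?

Take jobs in profit order; each goes to the latest open slot no later than its deadline.
By profit: C(d2,89), D(d3,87), B(d3,84), J(d2,81), G(d3,79), I(d1,76), F(d3,66), A(d3,32), E(d3,30), H(d3,22)
C→slot 2; D→slot 3; B→slot 1; J skipped; G skipped; I skipped; F skipped; A skipped; E skipped; H skipped.
3 of 10 scheduled.

3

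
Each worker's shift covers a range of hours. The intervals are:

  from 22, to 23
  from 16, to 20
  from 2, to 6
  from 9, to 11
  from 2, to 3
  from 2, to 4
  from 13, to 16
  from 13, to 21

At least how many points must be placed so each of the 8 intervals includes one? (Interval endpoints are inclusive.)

Sorted: [2,3] [2,4] [2,6] [9,11] [13,16] [16,20] [13,21] [22,23]
{[2,3],[2,4],[2,6]} hit by 3; {[9,11]} hit by 11; {[13,16],[16,20],[13,21]} hit by 16; {[22,23]} hit by 23.
Points: 3, 11, 16, 23 (4 total).

4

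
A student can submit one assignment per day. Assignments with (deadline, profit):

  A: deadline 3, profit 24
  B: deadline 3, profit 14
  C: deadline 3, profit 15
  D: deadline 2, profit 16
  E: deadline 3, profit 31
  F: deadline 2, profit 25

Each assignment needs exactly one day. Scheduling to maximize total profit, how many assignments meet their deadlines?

Sort by profit descending; place each in the latest free slot ≤ its deadline.
Profit order: E=31 F=25 A=24 D=16 C=15 B=14
Assign: E→slot 3, F→slot 2, A→slot 1, D skipped, C skipped, B skipped.
Slots: [1:A] [2:F] [3:E]
3 of 6 scheduled.

3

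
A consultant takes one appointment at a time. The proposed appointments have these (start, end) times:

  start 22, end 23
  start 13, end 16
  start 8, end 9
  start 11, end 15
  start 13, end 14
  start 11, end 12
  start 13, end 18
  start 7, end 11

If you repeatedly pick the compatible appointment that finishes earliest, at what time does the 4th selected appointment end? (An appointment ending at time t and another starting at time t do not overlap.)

Order by finish time; keep every interval that doesn't clash with the previous kept one.
By end time: (8,9), (7,11), (11,12), (13,14), (11,15), (13,16), (13,18), (22,23).
Pick (8,9); next start ≥ 9 → (11,12); next start ≥ 12 → (13,14); next start ≥ 14 → (22,23).
Selected: (8,9) (11,12) (13,14) (22,23)

23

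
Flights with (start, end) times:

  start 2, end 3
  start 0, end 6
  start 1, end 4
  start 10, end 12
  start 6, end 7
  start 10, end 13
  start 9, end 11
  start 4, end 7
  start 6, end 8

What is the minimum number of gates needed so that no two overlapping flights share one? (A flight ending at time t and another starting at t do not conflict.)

3

starts: [0, 1, 2, 4, 6, 6, 9, 10, 10]
ends:   [3, 4, 6, 7, 7, 8, 11, 12, 13]
s0→1 s1→2 s2→3  — peak 3.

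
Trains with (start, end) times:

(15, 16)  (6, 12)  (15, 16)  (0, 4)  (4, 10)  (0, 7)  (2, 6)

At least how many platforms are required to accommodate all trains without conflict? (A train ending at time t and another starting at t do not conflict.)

3

starts: [0, 0, 2, 4, 6, 15, 15]
ends:   [4, 6, 7, 10, 12, 16, 16]
s0→1 s0→2 s2→3  — peak 3.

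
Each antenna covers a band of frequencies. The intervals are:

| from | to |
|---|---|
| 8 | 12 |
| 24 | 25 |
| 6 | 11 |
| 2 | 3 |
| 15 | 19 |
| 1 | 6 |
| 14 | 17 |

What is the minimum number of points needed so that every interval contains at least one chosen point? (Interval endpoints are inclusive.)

By right end: [2,3]  [1,6]  [6,11]  [8,12]  [14,17]  [15,19]  [24,25]
[2,3] uncovered → point at 3; [6,11] uncovered → point at 11; [14,17] uncovered → point at 17; [24,25] uncovered → point at 25.
Points: 3, 11, 17, 25 (4 total).

4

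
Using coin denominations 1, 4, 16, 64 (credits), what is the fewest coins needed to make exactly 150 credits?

6

150 = 2×64 + 1×16 + 1×4 + 2×1
Total coins = 2 + 1 + 1 + 2 = 6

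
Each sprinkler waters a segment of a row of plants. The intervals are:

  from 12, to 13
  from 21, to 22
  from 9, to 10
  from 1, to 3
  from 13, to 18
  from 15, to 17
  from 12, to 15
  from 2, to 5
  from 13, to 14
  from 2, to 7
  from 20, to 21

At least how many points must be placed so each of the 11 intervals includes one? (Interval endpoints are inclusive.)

Process intervals by earliest right end; each time one isn't hit yet, stab at its right endpoint.
Sorted: [1,3] [2,5] [2,7] [9,10] [12,13] [13,14] [12,15] [15,17] [13,18] [20,21] [21,22]
{[1,3],[2,5],[2,7]} hit by 3; {[9,10]} hit by 10; {[12,13],[13,14],[12,15]} hit by 13; {[15,17],[13,18]} hit by 17; {[20,21],[21,22]} hit by 21.
Points: 3, 10, 13, 17, 21 (5 total).

5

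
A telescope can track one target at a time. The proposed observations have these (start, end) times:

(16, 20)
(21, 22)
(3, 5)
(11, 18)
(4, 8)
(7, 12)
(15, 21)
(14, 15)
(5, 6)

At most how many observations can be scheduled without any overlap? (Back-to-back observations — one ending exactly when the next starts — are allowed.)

6

Sorted by end: (3,5)  (5,6)  (4,8)  (7,12)  (14,15)  (11,18)  (16,20)  (15,21)  (21,22)
take (3,5); take (5,6); take (7,12); take (14,15); take (16,20); take (21,22).
Selected 6 observations.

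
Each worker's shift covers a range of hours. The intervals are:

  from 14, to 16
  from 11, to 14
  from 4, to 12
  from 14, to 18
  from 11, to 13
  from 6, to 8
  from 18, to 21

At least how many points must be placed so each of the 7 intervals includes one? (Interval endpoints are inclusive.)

By right end: [6,8]  [4,12]  [11,13]  [11,14]  [14,16]  [14,18]  [18,21]
[6,8] uncovered → point at 8; [11,13] uncovered → point at 13; [14,16] uncovered → point at 16; [18,21] uncovered → point at 21.
Points: 8, 13, 16, 21 (4 total).

4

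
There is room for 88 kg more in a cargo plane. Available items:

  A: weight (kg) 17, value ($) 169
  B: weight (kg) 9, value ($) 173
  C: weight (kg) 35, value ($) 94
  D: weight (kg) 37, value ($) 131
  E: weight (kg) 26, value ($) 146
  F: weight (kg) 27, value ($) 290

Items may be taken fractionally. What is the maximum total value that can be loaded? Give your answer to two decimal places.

809.86

Ratios (sorted): B 19.22, F 10.74, A 9.94, E 5.62, D 3.54, C 2.69
take B (9 @ 173); take F (27 @ 290); take A (17 @ 169); take E (26 @ 146); take 9/37 of D → 31.86. Capacity used 88/88.
Total value = 809.86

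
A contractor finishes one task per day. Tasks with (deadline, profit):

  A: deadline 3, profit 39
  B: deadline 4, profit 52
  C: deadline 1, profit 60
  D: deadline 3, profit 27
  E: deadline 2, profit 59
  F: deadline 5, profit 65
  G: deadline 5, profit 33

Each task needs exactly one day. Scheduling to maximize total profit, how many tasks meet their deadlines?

Sort by profit descending; place each in the latest free slot ≤ its deadline.
Profit order: F=65 C=60 E=59 B=52 A=39 G=33 D=27
Assign: F→slot 5, C→slot 1, E→slot 2, B→slot 4, A→slot 3, G skipped, D skipped.
Slots: [1:C] [2:E] [3:A] [4:B] [5:F]
5 of 7 scheduled.

5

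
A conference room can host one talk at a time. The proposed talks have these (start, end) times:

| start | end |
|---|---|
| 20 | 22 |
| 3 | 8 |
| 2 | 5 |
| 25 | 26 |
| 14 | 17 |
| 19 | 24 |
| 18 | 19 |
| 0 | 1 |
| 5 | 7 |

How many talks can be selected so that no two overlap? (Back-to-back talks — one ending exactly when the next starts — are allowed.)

Greedy by earliest finish: after sorting by end time, pick each interval compatible with the last pick.
By end time: (0,1), (2,5), (5,7), (3,8), (14,17), (18,19), (20,22), (19,24), (25,26).
Pick (0,1); next start ≥ 1 → (2,5); next start ≥ 5 → (5,7); next start ≥ 7 → (14,17); next start ≥ 17 → (18,19); next start ≥ 19 → (20,22); next start ≥ 22 → (25,26).
Selected 7 talks.

7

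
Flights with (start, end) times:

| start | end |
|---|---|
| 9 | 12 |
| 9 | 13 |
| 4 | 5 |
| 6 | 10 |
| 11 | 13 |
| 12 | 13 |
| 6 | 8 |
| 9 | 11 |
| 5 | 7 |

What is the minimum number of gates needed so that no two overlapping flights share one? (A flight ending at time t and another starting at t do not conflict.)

4

The answer is the maximum number of intervals overlapping at any instant.
starts: [4, 5, 6, 6, 9, 9, 9, 11, 12]
ends:   [5, 7, 8, 10, 11, 12, 13, 13, 13]
s4→1 e5→0 s5→1 s6→2 s6→3 e7→2 e8→1 s9→2 s9→3 s9→4  — peak 4.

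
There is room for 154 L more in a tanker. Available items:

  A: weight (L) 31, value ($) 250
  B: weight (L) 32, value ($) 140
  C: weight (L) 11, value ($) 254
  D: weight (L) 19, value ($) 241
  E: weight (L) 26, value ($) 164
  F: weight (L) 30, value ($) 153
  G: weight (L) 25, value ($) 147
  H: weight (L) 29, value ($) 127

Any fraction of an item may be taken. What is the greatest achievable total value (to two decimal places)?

1261.55

Sort by value per unit weight and fill in that order.
Order: C (254/11=23.09) > D (241/19=12.68) > A (250/31=8.06) > E (164/26=6.31) > G (147/25=5.88) > F (153/30=5.10) > H (127/29=4.38) > B (140/32=4.38)
Fill: take C (11 @ 254) → take D (19 @ 241) → take A (31 @ 250) → take E (26 @ 164) → take G (25 @ 147) → take F (30 @ 153) → take 12/29 of H → 52.55; 154/154 used.
Total value = 1261.55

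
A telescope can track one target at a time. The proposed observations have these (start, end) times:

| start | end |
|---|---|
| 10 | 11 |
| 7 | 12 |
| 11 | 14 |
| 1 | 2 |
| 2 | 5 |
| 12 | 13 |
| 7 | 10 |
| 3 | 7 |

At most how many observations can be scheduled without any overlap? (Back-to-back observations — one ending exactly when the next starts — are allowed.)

5

Sorted by end: (1,2)  (2,5)  (3,7)  (7,10)  (10,11)  (7,12)  (12,13)  (11,14)
take (1,2); take (2,5); skip (3,7); take (7,10); take (10,11); take (12,13); skip (11,14).
Selected 5 observations.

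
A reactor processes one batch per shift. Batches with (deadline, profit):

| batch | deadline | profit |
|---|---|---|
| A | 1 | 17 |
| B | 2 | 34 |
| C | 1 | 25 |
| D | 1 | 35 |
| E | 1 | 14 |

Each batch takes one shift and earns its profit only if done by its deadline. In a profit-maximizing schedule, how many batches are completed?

2

Sort by profit descending; place each in the latest free slot ≤ its deadline.
By profit: D(d1,35), B(d2,34), C(d1,25), A(d1,17), E(d1,14)
D→slot 1; B→slot 2; C skipped; A skipped; E skipped.
2 of 5 scheduled.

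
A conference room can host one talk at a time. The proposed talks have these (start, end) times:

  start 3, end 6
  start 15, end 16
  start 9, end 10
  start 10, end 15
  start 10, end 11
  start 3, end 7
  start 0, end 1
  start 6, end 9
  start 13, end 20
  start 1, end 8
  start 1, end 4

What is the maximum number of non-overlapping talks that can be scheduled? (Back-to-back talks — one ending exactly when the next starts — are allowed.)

By end time: (0,1), (1,4), (3,6), (3,7), (1,8), (6,9), (9,10), (10,11), (10,15), (15,16), (13,20).
Pick (0,1); next start ≥ 1 → (1,4); next start ≥ 4 → (6,9); next start ≥ 9 → (9,10); next start ≥ 10 → (10,11); next start ≥ 11 → (15,16).
Selected 6 talks.

6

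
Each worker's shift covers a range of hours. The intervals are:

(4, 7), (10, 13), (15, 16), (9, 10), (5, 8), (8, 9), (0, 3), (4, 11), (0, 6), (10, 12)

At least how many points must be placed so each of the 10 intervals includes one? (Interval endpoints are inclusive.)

Process intervals by earliest right end; each time one isn't hit yet, stab at its right endpoint.
Sorted: [0,3] [0,6] [4,7] [5,8] [8,9] [9,10] [4,11] [10,12] [10,13] [15,16]
{[0,3],[0,6]} hit by 3; {[4,7],[5,8]} hit by 7; {[8,9],[9,10],[4,11]} hit by 9; {[10,12],[10,13]} hit by 12; {[15,16]} hit by 16.
Points: 3, 7, 9, 12, 16 (5 total).

5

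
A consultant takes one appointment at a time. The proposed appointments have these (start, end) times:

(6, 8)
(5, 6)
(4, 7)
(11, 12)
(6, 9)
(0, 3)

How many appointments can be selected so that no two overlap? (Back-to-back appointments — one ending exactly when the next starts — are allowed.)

Order by finish time; keep every interval that doesn't clash with the previous kept one.
By end time: (0,3), (5,6), (4,7), (6,8), (6,9), (11,12).
Pick (0,3); next start ≥ 3 → (5,6); next start ≥ 6 → (6,8); next start ≥ 8 → (11,12).
Selected 4 appointments.

4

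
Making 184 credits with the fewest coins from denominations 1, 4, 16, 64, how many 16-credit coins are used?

Greedy: take as many of the largest coin as possible, then repeat with the remainder.
184 = 2×64 + 3×16 + 2×4
Count of 16: 3

3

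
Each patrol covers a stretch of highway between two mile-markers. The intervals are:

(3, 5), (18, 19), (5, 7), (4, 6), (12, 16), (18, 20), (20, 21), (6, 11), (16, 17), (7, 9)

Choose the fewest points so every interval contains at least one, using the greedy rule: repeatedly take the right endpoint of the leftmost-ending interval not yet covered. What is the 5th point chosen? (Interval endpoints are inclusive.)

21

By right end: [3,5]  [4,6]  [5,7]  [7,9]  [6,11]  [12,16]  [16,17]  [18,19]  [18,20]  [20,21]
[3,5] uncovered → point at 5; [7,9] uncovered → point at 9; [12,16] uncovered → point at 16; [18,19] uncovered → point at 19; [20,21] uncovered → point at 21.
Points: 5, 9, 16, 19, 21 (5 total).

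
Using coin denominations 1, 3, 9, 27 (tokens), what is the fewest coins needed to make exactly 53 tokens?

7

53 = 1×27 + 2×9 + 2×3 + 2×1
Total coins = 1 + 2 + 2 + 2 = 7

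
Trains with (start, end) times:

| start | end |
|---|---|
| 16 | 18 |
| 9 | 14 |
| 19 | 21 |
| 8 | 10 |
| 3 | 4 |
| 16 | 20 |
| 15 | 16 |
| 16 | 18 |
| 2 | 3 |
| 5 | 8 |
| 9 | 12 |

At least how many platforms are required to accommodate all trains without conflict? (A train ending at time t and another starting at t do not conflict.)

The answer is the maximum number of intervals overlapping at any instant.
starts: [2, 3, 5, 8, 9, 9, 15, 16, 16, 16, 19]
ends:   [3, 4, 8, 10, 12, 14, 16, 18, 18, 20, 21]
s2→1 e3→0 s3→1 e4→0 s5→1 e8→0 s8→1 s9→2 s9→3  — peak 3.

3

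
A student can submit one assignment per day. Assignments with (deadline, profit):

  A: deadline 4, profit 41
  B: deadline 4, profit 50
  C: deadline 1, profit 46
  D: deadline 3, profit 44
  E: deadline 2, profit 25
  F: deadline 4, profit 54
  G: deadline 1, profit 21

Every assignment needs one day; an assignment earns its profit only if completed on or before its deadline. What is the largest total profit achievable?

194

Profit order: F=54 B=50 C=46 D=44 A=41 E=25 G=21
Assign: F→slot 4, B→slot 3, C→slot 1, D→slot 2, A skipped, E skipped, G skipped.
Slots: [1:C] [2:D] [3:B] [4:F]
Profit = 46 + 44 + 50 + 54 = 194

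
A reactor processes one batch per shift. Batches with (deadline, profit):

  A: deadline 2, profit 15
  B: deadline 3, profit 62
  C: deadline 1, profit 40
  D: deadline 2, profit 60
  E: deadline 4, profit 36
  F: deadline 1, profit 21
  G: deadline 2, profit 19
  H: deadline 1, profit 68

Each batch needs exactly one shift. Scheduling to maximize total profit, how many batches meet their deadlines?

By profit: H(d1,68), B(d3,62), D(d2,60), C(d1,40), E(d4,36), F(d1,21), G(d2,19), A(d2,15)
H→slot 1; B→slot 3; D→slot 2; C skipped; E→slot 4; F skipped; G skipped; A skipped.
4 of 8 scheduled.

4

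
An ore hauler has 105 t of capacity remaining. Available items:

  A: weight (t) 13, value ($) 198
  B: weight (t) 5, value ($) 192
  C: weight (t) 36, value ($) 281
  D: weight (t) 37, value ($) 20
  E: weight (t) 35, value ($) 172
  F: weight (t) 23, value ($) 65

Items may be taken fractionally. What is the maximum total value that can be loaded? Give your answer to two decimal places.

888.22

Sort by value per unit weight and fill in that order.
Order: B (192/5=38.40) > A (198/13=15.23) > C (281/36=7.81) > E (172/35=4.91) > F (65/23=2.83) > D (20/37=0.54)
Fill: take B (5 @ 192) → take A (13 @ 198) → take C (36 @ 281) → take E (35 @ 172) → take 16/23 of F → 45.22; 105/105 used.
Total value = 888.22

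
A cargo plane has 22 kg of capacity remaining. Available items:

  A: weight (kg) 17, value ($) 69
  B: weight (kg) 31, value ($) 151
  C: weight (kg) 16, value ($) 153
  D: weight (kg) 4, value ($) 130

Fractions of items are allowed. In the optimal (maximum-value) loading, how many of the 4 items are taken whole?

Sort by value per unit weight and fill in that order.
Ratios (sorted): D 32.50, C 9.56, B 4.87, A 4.06
take D (4 @ 130); take C (16 @ 153); take 2/31 of B → 9.74. Capacity used 22/22.
2 item(s) taken whole; one partial (take 2/31 of B).

2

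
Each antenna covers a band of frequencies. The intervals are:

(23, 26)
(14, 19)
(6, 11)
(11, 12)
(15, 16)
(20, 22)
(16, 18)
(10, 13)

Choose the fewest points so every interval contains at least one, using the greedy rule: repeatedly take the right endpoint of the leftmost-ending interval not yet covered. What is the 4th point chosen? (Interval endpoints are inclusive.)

26

Process intervals by earliest right end; each time one isn't hit yet, stab at its right endpoint.
Sorted: [6,11] [11,12] [10,13] [15,16] [16,18] [14,19] [20,22] [23,26]
{[6,11],[11,12],[10,13]} hit by 11; {[15,16],[16,18],[14,19]} hit by 16; {[20,22]} hit by 22; {[23,26]} hit by 26.
Points: 11, 16, 22, 26 (4 total).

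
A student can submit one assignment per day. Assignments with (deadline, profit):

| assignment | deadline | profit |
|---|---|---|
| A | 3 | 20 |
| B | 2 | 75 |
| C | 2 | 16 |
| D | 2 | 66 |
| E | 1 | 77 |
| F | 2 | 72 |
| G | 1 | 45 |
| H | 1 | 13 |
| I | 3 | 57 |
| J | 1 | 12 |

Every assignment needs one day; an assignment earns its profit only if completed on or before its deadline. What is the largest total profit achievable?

Profit order: E=77 B=75 F=72 D=66 I=57 G=45 A=20 C=16 H=13 J=12
Assign: E→slot 1, B→slot 2, F skipped, D skipped, I→slot 3, G skipped, A skipped, C skipped, H skipped, J skipped.
Slots: [1:E] [2:B] [3:I]
Profit = 77 + 75 + 57 = 209

209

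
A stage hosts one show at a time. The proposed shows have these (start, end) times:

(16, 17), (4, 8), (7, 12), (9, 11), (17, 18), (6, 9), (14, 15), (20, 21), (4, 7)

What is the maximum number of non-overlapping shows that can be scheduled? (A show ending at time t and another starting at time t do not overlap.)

By end time: (4,7), (4,8), (6,9), (9,11), (7,12), (14,15), (16,17), (17,18), (20,21).
Pick (4,7); next start ≥ 7 → (9,11); next start ≥ 11 → (14,15); next start ≥ 15 → (16,17); next start ≥ 17 → (17,18); next start ≥ 18 → (20,21).
Selected 6 shows.

6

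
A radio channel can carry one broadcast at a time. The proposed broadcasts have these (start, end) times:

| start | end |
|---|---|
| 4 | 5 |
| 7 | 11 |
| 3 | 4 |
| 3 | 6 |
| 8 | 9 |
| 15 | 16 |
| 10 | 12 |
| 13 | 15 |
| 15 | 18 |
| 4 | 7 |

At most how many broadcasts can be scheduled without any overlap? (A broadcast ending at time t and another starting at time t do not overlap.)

6

Sorted by end: (3,4)  (4,5)  (3,6)  (4,7)  (8,9)  (7,11)  (10,12)  (13,15)  (15,16)  (15,18)
take (3,4); take (4,5); skip (3,6); take (8,9); take (10,12); take (13,15); take (15,16).
Selected 6 broadcasts.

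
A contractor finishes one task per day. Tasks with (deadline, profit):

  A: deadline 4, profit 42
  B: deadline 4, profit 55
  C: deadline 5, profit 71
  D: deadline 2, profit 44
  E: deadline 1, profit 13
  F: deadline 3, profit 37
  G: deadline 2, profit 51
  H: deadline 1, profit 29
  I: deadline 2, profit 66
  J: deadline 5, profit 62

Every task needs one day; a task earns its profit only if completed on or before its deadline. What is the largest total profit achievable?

Sort by profit descending; place each in the latest free slot ≤ its deadline.
Profit order: C=71 I=66 J=62 B=55 G=51 D=44 A=42 F=37 H=29 E=13
Assign: C→slot 5, I→slot 2, J→slot 4, B→slot 3, G→slot 1, D skipped, A skipped, F skipped, H skipped, E skipped.
Slots: [1:G] [2:I] [3:B] [4:J] [5:C]
Profit = 51 + 66 + 55 + 62 + 71 = 305

305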